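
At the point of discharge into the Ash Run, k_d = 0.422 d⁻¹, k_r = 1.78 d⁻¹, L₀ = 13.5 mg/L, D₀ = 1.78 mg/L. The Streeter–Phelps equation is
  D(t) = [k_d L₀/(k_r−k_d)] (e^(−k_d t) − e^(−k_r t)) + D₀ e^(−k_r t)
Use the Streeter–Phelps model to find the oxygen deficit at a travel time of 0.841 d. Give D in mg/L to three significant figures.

D ≈ 2.40 mg/L

k_d L₀/(k_r−k_d) = 0.422×13.5/(1.78−0.422) = 5.697/1.358 = 4.195 mg/L.
e^(−k_d t) = e^(−0.422×0.8410) = 0.7012; e^(−k_r t) = e^(−1.78×0.8410) = 0.2238.
D = 4.195 × (0.7012 − 0.2238) + 1.78 × 0.2238 = 2.003 + 0.3984 = 2.401 mg/L.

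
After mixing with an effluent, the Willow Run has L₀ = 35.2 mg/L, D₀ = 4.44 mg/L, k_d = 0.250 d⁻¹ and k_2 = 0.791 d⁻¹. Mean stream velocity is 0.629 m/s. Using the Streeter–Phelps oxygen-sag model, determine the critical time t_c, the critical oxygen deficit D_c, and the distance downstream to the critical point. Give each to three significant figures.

At the critical point dD/dt = 0, so k_d L₀ e^(−k_d t) = k_2 D. Substituting D(t) from the Streeter–Phelps equation and solving for t gives
t_c = ln[(k_2/k_d)(1 − D₀(k_2−k_d)/(k_d L₀))] / (k_2−k_d).
Here k_2−k_d = 0.5410 d⁻¹ and 1 − D₀(k_2−k_d)/(k_d L₀) = 1 − 4.44×0.5410/(0.250×35.2) = 0.7270, so
t_c = ln(3.164 × 0.7270) / 0.5410 = 0.8331 / 0.5410 = 1.540 d.
D_c = (k_d/k_2) L₀ e^(−k_d t_c) = (0.250/0.791) × 35.2 × e^(−0.250×1.540) = 0.3161 × 35.2 × 0.6805 = 7.570 mg/L.
x_c = v t_c = 0.629 m/s × 1.540 d × 86400 s/d = 83680 m ≈ 83.7 km.

t_c ≈ 1.54 d; D_c ≈ 7.57 mg/L; x_c ≈ 83.7 km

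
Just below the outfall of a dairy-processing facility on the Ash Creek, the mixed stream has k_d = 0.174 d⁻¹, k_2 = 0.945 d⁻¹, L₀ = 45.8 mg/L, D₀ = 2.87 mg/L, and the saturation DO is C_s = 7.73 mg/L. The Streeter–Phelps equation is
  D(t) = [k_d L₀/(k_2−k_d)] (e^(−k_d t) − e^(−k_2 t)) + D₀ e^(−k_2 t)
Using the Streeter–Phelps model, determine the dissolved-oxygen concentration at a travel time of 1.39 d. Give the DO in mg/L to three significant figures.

k_d L₀/(k_2−k_d) = 0.174×45.8/(0.945−0.174) = 7.969/0.7710 = 10.34 mg/L.
e^(−k_d t) = e^(−0.174×1.390) = 0.7852; e^(−k_2 t) = e^(−0.945×1.390) = 0.2689.
D = 10.34 × (0.7852 − 0.2689) + 2.87 × 0.2689 = 5.337 + 0.7716 = 6.108 mg/L.
DO = C_s − D = 7.73 − 6.108 = 1.622 mg/L.

DO ≈ 1.62 mg/L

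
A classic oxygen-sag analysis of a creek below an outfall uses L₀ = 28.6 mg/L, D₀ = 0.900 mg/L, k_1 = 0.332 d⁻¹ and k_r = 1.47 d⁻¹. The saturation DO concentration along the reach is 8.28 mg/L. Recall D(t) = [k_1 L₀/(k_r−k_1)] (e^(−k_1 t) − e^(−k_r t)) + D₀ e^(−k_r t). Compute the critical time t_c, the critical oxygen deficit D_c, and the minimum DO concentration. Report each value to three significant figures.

With k_r/k_1 = 4.428 and 1 − D₀(k_r−k_1)/(k_1 L₀) = 0.8921,
t_c = ln(4.428 × 0.8921) / (1.47 − 0.332) = ln(3.950) / 1.138 = 1.374/1.138 = 1.207 d.
D_c = (k_1/k_r) L₀ e^(−k_1 t_c) = (0.332/1.47) × 28.6 × e^(−0.332×1.207) = 0.2259 × 28.6 × 0.6698 = 4.326 mg/L.
Minimum DO = C_s − D_c = 8.28 − 4.326 = 3.954 mg/L.

t_c ≈ 1.21 d; D_c ≈ 4.33 mg/L; min DO ≈ 3.95 mg/L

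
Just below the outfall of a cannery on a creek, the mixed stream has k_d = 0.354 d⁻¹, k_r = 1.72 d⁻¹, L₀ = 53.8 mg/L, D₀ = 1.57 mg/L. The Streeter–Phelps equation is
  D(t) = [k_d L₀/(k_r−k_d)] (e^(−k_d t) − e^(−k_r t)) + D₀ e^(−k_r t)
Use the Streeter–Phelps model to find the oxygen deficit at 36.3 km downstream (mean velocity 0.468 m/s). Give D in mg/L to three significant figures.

D ≈ 7.50 mg/L

Travel time t = x/v = 36.3 km / (0.468 m/s) = 36300 m / 0.468 m/s = 77560 s = 0.8977 d.
k_d L₀/(k_r−k_d) = 0.354×53.8/(1.72−0.354) = 19.05/1.366 = 13.94 mg/L.
e^(−k_d t) = e^(−0.354×0.8977) = 0.7278; e^(−k_r t) = e^(−1.72×0.8977) = 0.2135.
D = 13.94 × (0.7278 − 0.2135) + 1.57 × 0.2135 = 7.170 + 0.3352 = 7.505 mg/L.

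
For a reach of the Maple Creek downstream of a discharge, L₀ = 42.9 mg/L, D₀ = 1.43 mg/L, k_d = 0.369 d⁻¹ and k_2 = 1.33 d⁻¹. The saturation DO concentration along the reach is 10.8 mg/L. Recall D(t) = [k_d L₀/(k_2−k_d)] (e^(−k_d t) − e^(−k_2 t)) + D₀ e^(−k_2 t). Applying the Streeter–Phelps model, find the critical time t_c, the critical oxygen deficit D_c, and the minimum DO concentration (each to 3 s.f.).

t_c ≈ 1.24 d; D_c ≈ 7.53 mg/L; min DO ≈ 3.27 mg/L

With k_2/k_d = 3.604 and 1 − D₀(k_2−k_d)/(k_d L₀) = 0.9132,
t_c = ln(3.604 × 0.9132) / (1.33 − 0.369) = ln(3.291) / 0.9610 = 1.191/0.9610 = 1.240 d.
L(t_c) = L₀ e^(−k_d t_c) = 42.9 × 0.6329 = 27.15 mg/L, and at the critical point k_2 D_c = k_d L, so D_c = (0.369/1.33) × 27.15 = 7.533 mg/L.
Minimum DO = C_s − D_c = 10.8 − 7.533 = 3.267 mg/L.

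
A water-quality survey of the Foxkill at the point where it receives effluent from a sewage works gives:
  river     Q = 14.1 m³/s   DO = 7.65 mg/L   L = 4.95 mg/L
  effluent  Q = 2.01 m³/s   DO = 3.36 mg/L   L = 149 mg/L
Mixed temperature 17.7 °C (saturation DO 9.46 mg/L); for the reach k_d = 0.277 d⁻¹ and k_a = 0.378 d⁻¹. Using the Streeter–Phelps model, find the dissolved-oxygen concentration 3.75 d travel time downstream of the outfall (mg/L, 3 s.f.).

Mixed DO = (14.1×7.65 + 2.01×3.36)/(14.1+2.01) = 114.6/16.11 = 7.115 mg/L.
Mixed L₀ = (14.1×4.95 + 2.01×149)/(16.11) = 369.3/16.11 = 22.92 mg/L.
Initial deficit D₀ = C_s − DO₀ = 9.46 − 7.115 = 2.345 mg/L.
D(3.75) = [0.277×22.92/(0.378−0.277)](e^(−0.277×3.75) − e^(−0.378×3.75)) + 2.345 e^(−0.378×3.75)
= 62.87 × (0.3539 − 0.2423) + 2.345 × 0.2423 = 7.583 mg/L.
DO = 9.46 − 7.583 = 1.877 mg/L.

DO ≈ 1.88 mg/L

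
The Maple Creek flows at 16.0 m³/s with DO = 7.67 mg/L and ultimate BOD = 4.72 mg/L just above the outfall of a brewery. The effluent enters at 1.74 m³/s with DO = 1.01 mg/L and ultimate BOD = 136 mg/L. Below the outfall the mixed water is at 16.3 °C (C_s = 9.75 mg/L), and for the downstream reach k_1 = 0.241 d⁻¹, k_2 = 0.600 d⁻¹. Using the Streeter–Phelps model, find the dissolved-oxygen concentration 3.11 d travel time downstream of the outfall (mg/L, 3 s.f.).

DO ≈ 5.57 mg/L

Mixed DO = (16.0×7.67 + 1.74×1.01)/(16.0+1.74) = 124.5/17.74 = 7.017 mg/L.
Mixed L₀ = (16.0×4.72 + 1.74×136)/(17.74) = 312.2/17.74 = 17.60 mg/L.
Initial deficit D₀ = C_s − DO₀ = 9.75 − 7.017 = 2.733 mg/L.
D(3.11) = [0.241×17.60/(0.600−0.241)](e^(−0.241×3.11) − e^(−0.600×3.11)) + 2.733 e^(−0.600×3.11)
= 11.81 × (0.4726 − 0.1547) + 2.733 × 0.1547 = 4.178 mg/L.
DO = 9.75 − 4.178 = 5.572 mg/L.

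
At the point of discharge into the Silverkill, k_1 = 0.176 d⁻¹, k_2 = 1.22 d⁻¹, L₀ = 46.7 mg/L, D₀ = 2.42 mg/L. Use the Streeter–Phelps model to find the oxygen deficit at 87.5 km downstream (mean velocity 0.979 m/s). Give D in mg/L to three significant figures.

Travel time t = x/v = 87.5 km / (0.979 m/s) = 87500 m / 0.979 m/s = 89380 s = 1.034 d.
k_1 L₀/(k_2−k_1) = 0.176×46.7/(1.22−0.176) = 8.219/1.044 = 7.873 mg/L.
e^(−k_1 t) = e^(−0.176×1.034) = 0.8335; e^(−k_2 t) = e^(−1.22×1.034) = 0.2831.
D = 7.873 × (0.8335 − 0.2831) + 2.42 × 0.2831 = 4.334 + 0.6850 = 5.019 mg/L.

D ≈ 5.02 mg/L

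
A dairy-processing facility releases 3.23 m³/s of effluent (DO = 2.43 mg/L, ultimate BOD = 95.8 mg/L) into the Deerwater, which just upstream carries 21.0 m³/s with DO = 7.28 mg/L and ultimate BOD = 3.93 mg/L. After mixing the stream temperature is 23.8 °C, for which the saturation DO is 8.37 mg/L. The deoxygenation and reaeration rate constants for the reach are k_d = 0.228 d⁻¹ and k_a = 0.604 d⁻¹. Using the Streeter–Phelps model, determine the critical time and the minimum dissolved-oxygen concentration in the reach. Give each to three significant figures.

Mixed DO = (21.0×7.28 + 3.23×2.43)/(21.0+3.23) = 160.7/24.23 = 6.633 mg/L.
Mixed L₀ = (21.0×3.93 + 3.23×95.8)/(24.23) = 392.0/24.23 = 16.18 mg/L.
Initial deficit D₀ = C_s − DO₀ = 8.37 − 6.633 = 1.737 mg/L.
t_c = (1/0.3760) ln[(0.604/0.228)(1 − 1.737×0.3760/(0.228×16.18))] = 2.660 × ln(2.180) = 2.073 d.
D_c = (0.228/0.604) × 16.18 × e^(−0.228×2.073) = 0.3775 × 16.18 × 0.6234 = 3.807 mg/L.
Minimum DO = 8.37 − 3.807 = 4.563 mg/L.

t_c ≈ 2.07 d; minimum DO ≈ 4.56 mg/L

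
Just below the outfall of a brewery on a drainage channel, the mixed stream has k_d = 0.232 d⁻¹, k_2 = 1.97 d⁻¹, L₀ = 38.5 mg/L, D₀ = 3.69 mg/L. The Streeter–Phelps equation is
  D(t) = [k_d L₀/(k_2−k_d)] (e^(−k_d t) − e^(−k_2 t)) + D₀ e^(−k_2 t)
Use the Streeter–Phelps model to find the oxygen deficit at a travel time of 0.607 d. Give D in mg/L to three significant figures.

k_d L₀/(k_2−k_d) = 0.232×38.5/(1.97−0.232) = 8.932/1.738 = 5.139 mg/L.
e^(−k_d t) = e^(−0.232×0.6070) = 0.8686; e^(−k_2 t) = e^(−1.97×0.6070) = 0.3025.
D = 5.139 × (0.8686 − 0.3025) + 3.69 × 0.3025 = 2.910 + 1.116 = 4.026 mg/L.

D ≈ 4.03 mg/L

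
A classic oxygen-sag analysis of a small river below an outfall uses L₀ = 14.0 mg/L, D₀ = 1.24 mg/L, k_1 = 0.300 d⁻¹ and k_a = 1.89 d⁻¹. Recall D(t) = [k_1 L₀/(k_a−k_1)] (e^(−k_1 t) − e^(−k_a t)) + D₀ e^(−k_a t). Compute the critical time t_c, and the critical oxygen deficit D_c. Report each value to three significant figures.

t_c ≈ 0.759 d; D_c ≈ 1.77 mg/L

At the critical point dD/dt = 0, so k_1 L₀ e^(−k_1 t) = k_a D. Substituting D(t) from the Streeter–Phelps equation and solving for t gives
t_c = ln[(k_a/k_1)(1 − D₀(k_a−k_1)/(k_1 L₀))] / (k_a−k_1).
Here k_a−k_1 = 1.590 d⁻¹ and 1 − D₀(k_a−k_1)/(k_1 L₀) = 1 − 1.24×1.590/(0.300×14.0) = 0.5306, so
t_c = ln(6.300 × 0.5306) / 1.590 = 1.207 / 1.590 = 0.7590 d.
L(t_c) = L₀ e^(−k_1 t_c) = 14.0 × 0.7964 = 11.15 mg/L, and at the critical point k_a D_c = k_1 L, so D_c = (0.300/1.89) × 11.15 = 1.770 mg/L.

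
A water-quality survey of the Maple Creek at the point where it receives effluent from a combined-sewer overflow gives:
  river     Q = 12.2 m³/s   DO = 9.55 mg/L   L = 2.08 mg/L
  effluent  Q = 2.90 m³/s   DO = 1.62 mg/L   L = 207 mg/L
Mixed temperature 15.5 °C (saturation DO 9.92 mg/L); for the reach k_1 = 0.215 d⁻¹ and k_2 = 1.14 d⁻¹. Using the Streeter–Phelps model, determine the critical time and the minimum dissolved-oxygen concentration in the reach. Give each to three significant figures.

t_c ≈ 1.57 d; minimum DO ≈ 4.34 mg/L

Mixed DO = (12.2×9.55 + 2.90×1.62)/(12.2+2.90) = 121.2/15.10 = 8.027 mg/L.
Mixed L₀ = (12.2×2.08 + 2.90×207)/(15.10) = 625.7/15.10 = 41.44 mg/L.
Initial deficit D₀ = C_s − DO₀ = 9.92 − 8.027 = 1.893 mg/L.
t_c = (1/0.9250) ln[(1.14/0.215)(1 − 1.893×0.9250/(0.215×41.44))] = 1.081 × ln(4.260) = 1.567 d.
D_c = (0.215/1.14) × 41.44 × e^(−0.215×1.567) = 0.1886 × 41.44 × 0.7140 = 5.580 mg/L.
Minimum DO = 9.92 − 5.580 = 4.340 mg/L.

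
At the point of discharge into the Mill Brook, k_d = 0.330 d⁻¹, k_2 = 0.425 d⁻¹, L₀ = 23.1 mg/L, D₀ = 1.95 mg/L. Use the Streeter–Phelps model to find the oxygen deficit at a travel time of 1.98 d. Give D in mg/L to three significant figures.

k_d L₀/(k_2−k_d) = 0.330×23.1/(0.425−0.330) = 7.623/0.09500 = 80.24 mg/L.
e^(−k_d t) = e^(−0.330×1.980) = 0.5203; e^(−k_2 t) = e^(−0.425×1.980) = 0.4311.
D = 80.24 × (0.5203 − 0.4311) + 1.95 × 0.4311 = 7.158 + 0.8406 = 7.999 mg/L.

D ≈ 8.00 mg/L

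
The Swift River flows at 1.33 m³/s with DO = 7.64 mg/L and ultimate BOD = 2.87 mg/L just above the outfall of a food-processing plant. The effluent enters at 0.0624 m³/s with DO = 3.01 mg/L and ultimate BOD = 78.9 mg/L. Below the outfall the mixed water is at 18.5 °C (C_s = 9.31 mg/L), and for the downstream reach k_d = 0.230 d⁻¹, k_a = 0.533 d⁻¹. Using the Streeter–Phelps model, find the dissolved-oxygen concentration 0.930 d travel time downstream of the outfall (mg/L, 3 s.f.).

Mixed DO = (1.33×7.64 + 0.0624×3.01)/(1.33+0.0624) = 10.35/1.392 = 7.433 mg/L.
Mixed L₀ = (1.33×2.87 + 0.0624×78.9)/(1.392) = 8.740/1.392 = 6.277 mg/L.
Initial deficit D₀ = C_s − DO₀ = 9.31 − 7.433 = 1.877 mg/L.
D(0.930) = [0.230×6.277/(0.533−0.230)](e^(−0.230×0.930) − e^(−0.533×0.930)) + 1.877 e^(−0.533×0.930)
= 4.765 × (0.8074 − 0.6092) + 1.877 × 0.6092 = 2.088 mg/L.
DO = 9.31 − 2.088 = 7.222 mg/L.

DO ≈ 7.22 mg/L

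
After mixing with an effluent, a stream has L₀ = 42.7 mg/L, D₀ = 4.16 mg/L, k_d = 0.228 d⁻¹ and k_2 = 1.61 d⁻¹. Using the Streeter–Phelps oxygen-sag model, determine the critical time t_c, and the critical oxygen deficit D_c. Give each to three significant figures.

t_c ≈ 0.768 d; D_c ≈ 5.08 mg/L

t_c = [1/(k_2−k_d)] ln[(k_2/k_d)(1 − D₀(k_2−k_d)/(k_d L₀))]
= [1/(1.61−0.228)] ln[(1.61/0.228)(1 − 4.16×1.382/(0.228×42.7))]
= (1/1.382) ln[7.061 × 0.4095] = 0.7236 × ln(2.891) = 0.7236 × 1.062 = 0.7683 d.
D_c = (k_d/k_2) L₀ e^(−k_d t_c) = (0.228/1.61) × 42.7 × e^(−0.228×0.7683) = 0.1416 × 42.7 × 0.8393 = 5.075 mg/L.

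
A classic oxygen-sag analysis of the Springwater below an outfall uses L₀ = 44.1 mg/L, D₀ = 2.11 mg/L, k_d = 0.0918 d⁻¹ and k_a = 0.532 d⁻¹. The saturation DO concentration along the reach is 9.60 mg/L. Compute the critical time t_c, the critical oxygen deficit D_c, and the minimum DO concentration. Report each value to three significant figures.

At the critical point dD/dt = 0, so k_d L₀ e^(−k_d t) = k_a D. Substituting D(t) from the Streeter–Phelps equation and solving for t gives
t_c = ln[(k_a/k_d)(1 − D₀(k_a−k_d)/(k_d L₀))] / (k_a−k_d).
Here k_a−k_d = 0.4402 d⁻¹ and 1 − D₀(k_a−k_d)/(k_d L₀) = 1 − 2.11×0.4402/(0.0918×44.1) = 0.7706, so
t_c = ln(5.795 × 0.7706) / 0.4402 = 1.496 / 0.4402 = 3.399 d.
L(t_c) = L₀ e^(−k_d t_c) = 44.1 × 0.7319 = 32.28 mg/L, and at the critical point k_a D_c = k_d L, so D_c = (0.0918/0.532) × 32.28 = 5.570 mg/L.
Minimum DO = C_s − D_c = 9.60 − 5.570 = 4.030 mg/L.

t_c ≈ 3.40 d; D_c ≈ 5.57 mg/L; min DO ≈ 4.03 mg/L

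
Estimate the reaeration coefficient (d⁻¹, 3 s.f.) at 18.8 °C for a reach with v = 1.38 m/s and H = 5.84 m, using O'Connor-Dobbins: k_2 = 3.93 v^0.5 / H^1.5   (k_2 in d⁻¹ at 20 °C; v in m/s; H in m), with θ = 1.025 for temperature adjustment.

k_2(20) = 3.93 × 1.38^0.5 / 5.84^1.5 = 3.93 × 1.175 / 14.11 = 0.3271 d⁻¹.
k_2(18.8) = 0.3271 × 1.025^(18.8−20) = 0.3271 × 0.9708 = 0.3176 d⁻¹.

k_2 ≈ 0.318 d⁻¹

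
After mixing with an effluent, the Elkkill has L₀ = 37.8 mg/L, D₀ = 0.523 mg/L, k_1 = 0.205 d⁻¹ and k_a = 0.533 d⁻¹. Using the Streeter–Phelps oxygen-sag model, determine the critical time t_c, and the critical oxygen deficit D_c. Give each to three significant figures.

t_c ≈ 2.84 d; D_c ≈ 8.11 mg/L

At the critical point dD/dt = 0, so k_1 L₀ e^(−k_1 t) = k_a D. Substituting D(t) from the Streeter–Phelps equation and solving for t gives
t_c = ln[(k_a/k_1)(1 − D₀(k_a−k_1)/(k_1 L₀))] / (k_a−k_1).
Here k_a−k_1 = 0.3280 d⁻¹ and 1 − D₀(k_a−k_1)/(k_1 L₀) = 1 − 0.523×0.3280/(0.205×37.8) = 0.9779, so
t_c = ln(2.600 × 0.9779) / 0.3280 = 0.9331 / 0.3280 = 2.845 d.
D_c = (k_1/k_a) L₀ e^(−k_1 t_c) = (0.205/0.533) × 37.8 × e^(−0.205×2.845) = 0.3846 × 37.8 × 0.5581 = 8.114 mg/L.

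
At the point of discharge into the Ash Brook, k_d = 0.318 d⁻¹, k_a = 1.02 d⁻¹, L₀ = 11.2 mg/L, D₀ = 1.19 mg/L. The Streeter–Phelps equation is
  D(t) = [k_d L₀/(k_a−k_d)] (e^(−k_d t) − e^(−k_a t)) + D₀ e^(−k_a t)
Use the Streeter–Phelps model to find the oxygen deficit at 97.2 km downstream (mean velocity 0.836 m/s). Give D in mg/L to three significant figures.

D ≈ 2.32 mg/L

Travel time t = x/v = 97.2 km / (0.836 m/s) = 97200 m / 0.836 m/s = 116300 s = 1.346 d.
k_d L₀/(k_a−k_d) = 0.318×11.2/(1.02−0.318) = 3.562/0.7020 = 5.074 mg/L.
e^(−k_d t) = e^(−0.318×1.346) = 0.6519; e^(−k_a t) = e^(−1.02×1.346) = 0.2534.
D = 5.074 × (0.6519 − 0.2534) + 1.19 × 0.2534 = 2.021 + 0.3016 = 2.323 mg/L.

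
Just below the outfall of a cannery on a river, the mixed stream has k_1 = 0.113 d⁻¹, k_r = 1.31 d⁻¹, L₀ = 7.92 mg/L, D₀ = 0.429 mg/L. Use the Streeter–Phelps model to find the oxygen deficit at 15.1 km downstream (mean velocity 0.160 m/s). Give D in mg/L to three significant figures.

D ≈ 0.585 mg/L

Travel time t = x/v = 15.1 km / (0.160 m/s) = 15100 m / 0.160 m/s = 94380 s = 1.092 d.
k_1 L₀/(k_r−k_1) = 0.113×7.92/(1.31−0.113) = 0.8950/1.197 = 0.7477 mg/L.
e^(−k_1 t) = e^(−0.113×1.092) = 0.8839; e^(−k_r t) = e^(−1.31×1.092) = 0.2391.
D = 0.7477 × (0.8839 − 0.2391) + 0.429 × 0.2391 = 0.4821 + 0.1026 = 0.5847 mg/L.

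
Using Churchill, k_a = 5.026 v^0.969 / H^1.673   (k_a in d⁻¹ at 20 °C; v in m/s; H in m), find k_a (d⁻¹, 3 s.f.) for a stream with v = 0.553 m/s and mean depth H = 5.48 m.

k_a ≈ 0.164 d⁻¹

k_a = 5.026 × 0.553^0.969 / 5.48^1.673 = 5.026 × 0.5632 / 17.22 = 0.1644 d⁻¹.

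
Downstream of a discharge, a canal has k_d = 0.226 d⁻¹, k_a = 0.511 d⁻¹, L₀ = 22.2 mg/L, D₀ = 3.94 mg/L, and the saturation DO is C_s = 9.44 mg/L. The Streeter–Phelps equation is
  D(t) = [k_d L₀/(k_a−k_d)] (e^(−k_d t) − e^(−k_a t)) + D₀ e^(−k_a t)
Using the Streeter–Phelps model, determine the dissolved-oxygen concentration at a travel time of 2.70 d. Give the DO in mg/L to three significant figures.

k_d L₀/(k_a−k_d) = 0.226×22.2/(0.511−0.226) = 5.017/0.2850 = 17.60 mg/L.
e^(−k_d t) = e^(−0.226×2.700) = 0.5432; e^(−k_a t) = e^(−0.511×2.700) = 0.2517.
D = 17.60 × (0.5432 − 0.2517) + 3.94 × 0.2517 = 5.133 + 0.9915 = 6.125 mg/L.
DO = C_s − D = 9.44 − 6.125 = 3.315 mg/L.

DO ≈ 3.32 mg/L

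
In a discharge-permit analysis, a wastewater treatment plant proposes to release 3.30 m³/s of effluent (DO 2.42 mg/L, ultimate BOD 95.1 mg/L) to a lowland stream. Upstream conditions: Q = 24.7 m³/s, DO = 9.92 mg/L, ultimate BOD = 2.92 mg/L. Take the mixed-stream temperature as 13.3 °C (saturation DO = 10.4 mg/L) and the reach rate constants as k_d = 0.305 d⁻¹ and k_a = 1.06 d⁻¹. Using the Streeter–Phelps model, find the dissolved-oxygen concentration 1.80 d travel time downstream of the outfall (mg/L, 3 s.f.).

Mixed DO = (24.7×9.92 + 3.30×2.42)/(24.7+3.30) = 253.0/28.00 = 9.036 mg/L.
Mixed L₀ = (24.7×2.92 + 3.30×95.1)/(28.00) = 386.0/28.00 = 13.78 mg/L.
Initial deficit D₀ = C_s − DO₀ = 10.4 − 9.036 = 1.364 mg/L.
D(1.80) = [0.305×13.78/(1.06−0.305)](e^(−0.305×1.80) − e^(−1.06×1.80)) + 1.364 e^(−1.06×1.80)
= 5.568 × (0.5775 − 0.1484) + 1.364 × 0.1484 = 2.592 mg/L.
DO = 10.4 − 2.592 = 7.808 mg/L.

DO ≈ 7.81 mg/L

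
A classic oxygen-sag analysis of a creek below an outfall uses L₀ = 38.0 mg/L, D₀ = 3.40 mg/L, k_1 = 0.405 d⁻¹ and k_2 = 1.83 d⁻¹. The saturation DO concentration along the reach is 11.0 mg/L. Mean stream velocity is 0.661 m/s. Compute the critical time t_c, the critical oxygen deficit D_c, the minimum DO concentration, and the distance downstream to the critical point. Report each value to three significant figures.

t_c ≈ 0.793 d; D_c ≈ 6.10 mg/L; min DO ≈ 4.90 mg/L; x_c ≈ 45.3 km

t_c = [1/(k_2−k_1)] ln[(k_2/k_1)(1 − D₀(k_2−k_1)/(k_1 L₀))]
= [1/(1.83−0.405)] ln[(1.83/0.405)(1 − 3.40×1.425/(0.405×38.0))]
= (1/1.425) ln[4.519 × 0.6852] = 0.7018 × ln(3.096) = 0.7018 × 1.130 = 0.7931 d.
L(t_c) = L₀ e^(−k_1 t_c) = 38.0 × 0.7253 = 27.56 mg/L, and at the critical point k_2 D_c = k_1 L, so D_c = (0.405/1.83) × 27.56 = 6.100 mg/L.
Minimum DO = C_s − D_c = 11.0 − 6.100 = 4.900 mg/L.
x_c = v t_c = 0.661 m/s × 0.7931 d × 86400 s/d = 45290 m ≈ 45.3 km.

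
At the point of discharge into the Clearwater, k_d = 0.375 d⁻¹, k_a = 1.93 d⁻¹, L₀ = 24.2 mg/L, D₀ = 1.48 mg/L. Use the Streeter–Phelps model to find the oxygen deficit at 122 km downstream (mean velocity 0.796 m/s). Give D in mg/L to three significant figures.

D ≈ 2.86 mg/L

Travel time t = x/v = 122 km / (0.796 m/s) = 122000 m / 0.796 m/s = 153300 s = 1.774 d.
k_d L₀/(k_a−k_d) = 0.375×24.2/(1.93−0.375) = 9.075/1.555 = 5.836 mg/L.
e^(−k_d t) = e^(−0.375×1.774) = 0.5142; e^(−k_a t) = e^(−1.93×1.774) = 0.03259.
D = 5.836 × (0.5142 − 0.03259) + 1.48 × 0.03259 = 2.810 + 0.04824 = 2.859 mg/L.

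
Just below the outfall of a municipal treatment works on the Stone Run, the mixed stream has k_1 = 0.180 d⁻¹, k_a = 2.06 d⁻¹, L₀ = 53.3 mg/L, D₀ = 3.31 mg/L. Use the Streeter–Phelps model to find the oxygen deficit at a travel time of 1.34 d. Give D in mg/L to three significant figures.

k_1 L₀/(k_a−k_1) = 0.180×53.3/(2.06−0.180) = 9.594/1.880 = 5.103 mg/L.
e^(−k_1 t) = e^(−0.180×1.340) = 0.7857; e^(−k_a t) = e^(−2.06×1.340) = 0.06327.
D = 5.103 × (0.7857 − 0.06327) + 3.31 × 0.06327 = 3.687 + 0.2094 = 3.896 mg/L.

D ≈ 3.90 mg/L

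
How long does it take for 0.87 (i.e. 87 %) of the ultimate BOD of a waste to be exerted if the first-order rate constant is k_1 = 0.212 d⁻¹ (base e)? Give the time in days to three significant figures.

t ≈ 9.62 d

y/L₀ = 1 − e^(−k_1 t) = 0.87 ⇒ e^(−k_1 t) = 0.130
t = −ln(0.130) / 0.212 = 2.040 / 0.212 = 9.624 d.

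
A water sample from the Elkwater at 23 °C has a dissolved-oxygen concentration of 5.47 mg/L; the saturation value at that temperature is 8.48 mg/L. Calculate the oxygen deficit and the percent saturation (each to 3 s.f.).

D = C_s − C = 8.48 − 5.47 = 3.01 mg/L.
% saturation = 5.47/8.48 × 100 = 64.5 %.

D ≈ 3.01 mg/L; 64.5 % saturation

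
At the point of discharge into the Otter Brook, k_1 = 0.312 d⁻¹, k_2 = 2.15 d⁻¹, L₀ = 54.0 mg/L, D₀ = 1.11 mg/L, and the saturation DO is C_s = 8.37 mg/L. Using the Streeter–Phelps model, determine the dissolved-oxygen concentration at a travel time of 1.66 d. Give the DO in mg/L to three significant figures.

k_1 L₀/(k_2−k_1) = 0.312×54.0/(2.15−0.312) = 16.85/1.838 = 9.166 mg/L.
e^(−k_1 t) = e^(−0.312×1.660) = 0.5958; e^(−k_2 t) = e^(−2.15×1.660) = 0.02818.
D = 9.166 × (0.5958 − 0.02818) + 1.11 × 0.02818 = 5.203 + 0.03128 = 5.234 mg/L.
DO = C_s − D = 8.37 − 5.234 = 3.136 mg/L.

DO ≈ 3.14 mg/L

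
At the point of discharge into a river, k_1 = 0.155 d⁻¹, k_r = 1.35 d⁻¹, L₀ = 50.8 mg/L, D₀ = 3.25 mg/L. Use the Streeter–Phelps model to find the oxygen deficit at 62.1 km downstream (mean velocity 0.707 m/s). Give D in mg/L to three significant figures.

D ≈ 4.78 mg/L

Travel time t = x/v = 62.1 km / (0.707 m/s) = 62100 m / 0.707 m/s = 87840 s = 1.017 d.
k_1 L₀/(k_r−k_1) = 0.155×50.8/(1.35−0.155) = 7.874/1.195 = 6.589 mg/L.
e^(−k_1 t) = e^(−0.155×1.017) = 0.8542; e^(−k_r t) = e^(−1.35×1.017) = 0.2535.
D = 6.589 × (0.8542 − 0.2535) + 3.25 × 0.2535 = 3.958 + 0.8238 = 4.782 mg/L.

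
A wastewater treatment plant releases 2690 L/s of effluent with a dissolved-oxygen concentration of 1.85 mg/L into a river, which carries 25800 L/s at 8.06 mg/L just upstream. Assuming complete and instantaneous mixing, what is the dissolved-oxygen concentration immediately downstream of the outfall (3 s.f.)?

7.47 mg/L

Flow-weighted mixing: C = (Q_r C_r + Q_w C_w)/(Q_r + Q_w)
= (25800×8.06 + 2690×1.85)/(25800 + 2690) = 212900/28490 = 7.474 mg/L.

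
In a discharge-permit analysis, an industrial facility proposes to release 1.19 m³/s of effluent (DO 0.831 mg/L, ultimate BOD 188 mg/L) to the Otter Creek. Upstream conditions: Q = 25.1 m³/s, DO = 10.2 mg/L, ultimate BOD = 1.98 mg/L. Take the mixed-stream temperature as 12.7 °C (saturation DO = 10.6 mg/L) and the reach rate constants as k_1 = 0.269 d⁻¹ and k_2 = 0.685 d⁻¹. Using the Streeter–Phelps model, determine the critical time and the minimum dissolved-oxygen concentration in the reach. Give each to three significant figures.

Mixed DO = (25.1×10.2 + 1.19×0.831)/(25.1+1.19) = 257.0/26.29 = 9.776 mg/L.
Mixed L₀ = (25.1×1.98 + 1.19×188)/(26.29) = 273.4/26.29 = 10.40 mg/L.
Initial deficit D₀ = C_s − DO₀ = 10.6 − 9.776 = 0.8241 mg/L.
t_c = (1/0.4160) ln[(0.685/0.269)(1 − 0.8241×0.4160/(0.269×10.40))] = 2.404 × ln(2.234) = 1.933 d.
D_c = (0.269/0.685) × 10.40 × e^(−0.269×1.933) = 0.3927 × 10.40 × 0.5946 = 2.428 mg/L.
Minimum DO = 10.6 − 2.428 = 8.172 mg/L.

t_c ≈ 1.93 d; minimum DO ≈ 8.17 mg/L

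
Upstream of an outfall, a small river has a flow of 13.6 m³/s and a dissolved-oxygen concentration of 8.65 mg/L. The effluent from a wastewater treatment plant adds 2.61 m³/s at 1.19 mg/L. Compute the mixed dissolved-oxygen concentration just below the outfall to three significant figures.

7.45 mg/L

Flow-weighted mixing: C = (Q_r C_r + Q_w C_w)/(Q_r + Q_w)
= (13.6×8.65 + 2.61×1.19)/(13.6 + 2.61) = 120.7/16.21 = 7.449 mg/L.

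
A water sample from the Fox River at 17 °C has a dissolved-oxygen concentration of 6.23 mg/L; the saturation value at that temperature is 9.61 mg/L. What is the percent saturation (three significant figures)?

64.8 % saturation

% saturation = C/C_s × 100 = 6.23/9.61 × 100 = 64.8 %.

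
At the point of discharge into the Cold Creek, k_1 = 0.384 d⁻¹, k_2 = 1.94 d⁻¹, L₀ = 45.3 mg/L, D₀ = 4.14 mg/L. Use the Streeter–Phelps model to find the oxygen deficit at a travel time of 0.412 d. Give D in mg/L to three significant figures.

D ≈ 6.38 mg/L

k_1 L₀/(k_2−k_1) = 0.384×45.3/(1.94−0.384) = 17.40/1.556 = 11.18 mg/L.
e^(−k_1 t) = e^(−0.384×0.4120) = 0.8537; e^(−k_2 t) = e^(−1.94×0.4120) = 0.4497.
D = 11.18 × (0.8537 − 0.4497) + 4.14 × 0.4497 = 4.517 + 1.862 = 6.378 mg/L.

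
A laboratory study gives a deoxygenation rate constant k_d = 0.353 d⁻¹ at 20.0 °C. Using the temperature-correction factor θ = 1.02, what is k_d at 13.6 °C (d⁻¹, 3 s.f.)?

k_d(T₂) = k_d(T₁) · θ^(T₂−T₁) = 0.353 × 1.02^(13.6−20.0)
= 0.353 × 1.02^-6.40 = 0.353 × 0.8810 = 0.3110 d⁻¹.

k_d ≈ 0.311 d⁻¹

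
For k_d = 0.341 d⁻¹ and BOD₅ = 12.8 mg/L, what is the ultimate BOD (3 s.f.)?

L₀ ≈ 15.6 mg/L

BOD₅ = L₀(1 − e^(−5k_d)) ⇒ L₀ = BOD₅ / (1 − e^(−5×0.341))
= 12.8 / (1 − 0.1818) = 12.8 / 0.8182 = 15.64 mg/L.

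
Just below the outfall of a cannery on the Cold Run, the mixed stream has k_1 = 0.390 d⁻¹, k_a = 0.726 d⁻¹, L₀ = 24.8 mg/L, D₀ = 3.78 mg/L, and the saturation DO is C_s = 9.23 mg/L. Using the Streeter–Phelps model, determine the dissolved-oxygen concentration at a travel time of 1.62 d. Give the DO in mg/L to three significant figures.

k_1 L₀/(k_a−k_1) = 0.390×24.8/(0.726−0.390) = 9.672/0.3360 = 28.79 mg/L.
e^(−k_1 t) = e^(−0.390×1.620) = 0.5316; e^(−k_a t) = e^(−0.726×1.620) = 0.3085.
D = 28.79 × (0.5316 − 0.3085) + 3.78 × 0.3085 = 6.424 + 1.166 = 7.590 mg/L.
DO = C_s − D = 9.23 − 7.590 = 1.640 mg/L.

DO ≈ 1.64 mg/L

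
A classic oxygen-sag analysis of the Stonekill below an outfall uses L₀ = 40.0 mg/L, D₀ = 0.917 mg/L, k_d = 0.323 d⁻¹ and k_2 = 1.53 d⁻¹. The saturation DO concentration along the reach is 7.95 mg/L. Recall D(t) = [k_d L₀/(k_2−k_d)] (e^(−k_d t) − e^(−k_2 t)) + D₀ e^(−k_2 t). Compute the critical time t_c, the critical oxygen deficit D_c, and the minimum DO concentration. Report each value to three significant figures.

t_c ≈ 1.21 d; D_c ≈ 5.70 mg/L; min DO ≈ 2.25 mg/L

t_c = [1/(k_2−k_d)] ln[(k_2/k_d)(1 − D₀(k_2−k_d)/(k_d L₀))]
= [1/(1.53−0.323)] ln[(1.53/0.323)(1 − 0.917×1.207/(0.323×40.0))]
= (1/1.207) ln[4.737 × 0.9143] = 0.8285 × ln(4.331) = 0.8285 × 1.466 = 1.214 d.
L(t_c) = L₀ e^(−k_d t_c) = 40.0 × 0.6755 = 27.02 mg/L, and at the critical point k_2 D_c = k_d L, so D_c = (0.323/1.53) × 27.02 = 5.704 mg/L.
Minimum DO = C_s − D_c = 7.95 − 5.704 = 2.246 mg/L.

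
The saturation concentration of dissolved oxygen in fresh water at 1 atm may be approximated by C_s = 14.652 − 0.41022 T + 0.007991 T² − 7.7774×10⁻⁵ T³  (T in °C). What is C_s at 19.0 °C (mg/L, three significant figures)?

C_s = 14.652 − 0.41022×19.0 + 0.007991×19.0² − 7.7774×10⁻⁵×19.0³ = 9.209 mg/L.

C_s ≈ 9.21 mg/L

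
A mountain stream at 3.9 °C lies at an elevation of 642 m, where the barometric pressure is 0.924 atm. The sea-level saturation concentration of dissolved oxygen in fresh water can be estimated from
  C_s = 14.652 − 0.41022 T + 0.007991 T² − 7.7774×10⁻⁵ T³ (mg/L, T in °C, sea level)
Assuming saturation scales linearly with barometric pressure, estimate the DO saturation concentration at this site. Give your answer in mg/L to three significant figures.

C_s ≈ 12.2 mg/L

At sea level: C_s = 14.652 − 0.41022×3.9 + 0.007991×3.9² − 7.7774×10⁻⁵×3.9³ = 13.17 mg/L.
Pressure correction: C_s' = 13.17 × 0.924 = 12.17 mg/L.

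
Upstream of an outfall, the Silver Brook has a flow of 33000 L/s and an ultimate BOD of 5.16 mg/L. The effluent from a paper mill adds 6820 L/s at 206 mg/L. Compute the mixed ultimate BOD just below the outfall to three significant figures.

39.6 mg/L

Flow-weighted mixing: C = (Q_r C_r + Q_w C_w)/(Q_r + Q_w)
= (33000×5.16 + 6820×206)/(33000 + 6820) = 1.575×10^6/39820 = 39.56 mg/L.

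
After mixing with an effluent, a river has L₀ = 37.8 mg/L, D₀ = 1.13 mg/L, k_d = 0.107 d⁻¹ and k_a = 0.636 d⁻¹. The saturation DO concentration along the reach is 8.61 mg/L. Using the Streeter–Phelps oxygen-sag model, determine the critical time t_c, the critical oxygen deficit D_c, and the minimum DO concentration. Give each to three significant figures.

With k_a/k_d = 5.944 and 1 − D₀(k_a−k_d)/(k_d L₀) = 0.8522,
t_c = ln(5.944 × 0.8522) / (0.636 − 0.107) = ln(5.065) / 0.5290 = 1.622/0.5290 = 3.067 d.
D_c = (k_d/k_a) L₀ e^(−k_d t_c) = (0.107/0.636) × 37.8 × e^(−0.107×3.067) = 0.1682 × 37.8 × 0.7202 = 4.580 mg/L.
Minimum DO = C_s − D_c = 8.61 − 4.580 = 4.030 mg/L.

t_c ≈ 3.07 d; D_c ≈ 4.58 mg/L; min DO ≈ 4.03 mg/L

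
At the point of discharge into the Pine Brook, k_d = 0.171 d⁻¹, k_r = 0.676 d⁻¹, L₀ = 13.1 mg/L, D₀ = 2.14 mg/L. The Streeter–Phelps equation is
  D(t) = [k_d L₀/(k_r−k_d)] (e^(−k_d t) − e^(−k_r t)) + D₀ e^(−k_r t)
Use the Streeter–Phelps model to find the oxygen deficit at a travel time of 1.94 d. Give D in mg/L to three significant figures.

k_d L₀/(k_r−k_d) = 0.171×13.1/(0.676−0.171) = 2.240/0.5050 = 4.436 mg/L.
e^(−k_d t) = e^(−0.171×1.940) = 0.7177; e^(−k_r t) = e^(−0.676×1.940) = 0.2694.
D = 4.436 × (0.7177 − 0.2694) + 2.14 × 0.2694 = 1.988 + 0.5766 = 2.565 mg/L.

D ≈ 2.56 mg/L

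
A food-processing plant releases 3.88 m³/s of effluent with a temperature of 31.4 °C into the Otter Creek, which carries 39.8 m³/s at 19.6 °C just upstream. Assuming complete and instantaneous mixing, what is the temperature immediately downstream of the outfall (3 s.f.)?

20.6 °C

Flow-weighted mixing: C = (Q_r C_r + Q_w C_w)/(Q_r + Q_w)
= (39.8×19.6 + 3.88×31.4)/(39.8 + 3.88) = 901.9/43.68 = 20.65 °C.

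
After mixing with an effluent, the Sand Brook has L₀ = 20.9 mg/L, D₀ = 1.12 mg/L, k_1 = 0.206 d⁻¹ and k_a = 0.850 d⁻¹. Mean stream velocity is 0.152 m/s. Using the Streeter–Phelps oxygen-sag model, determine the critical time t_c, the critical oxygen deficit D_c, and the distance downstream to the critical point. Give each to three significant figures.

At the critical point dD/dt = 0, so k_1 L₀ e^(−k_1 t) = k_a D. Substituting D(t) from the Streeter–Phelps equation and solving for t gives
t_c = ln[(k_a/k_1)(1 − D₀(k_a−k_1)/(k_1 L₀))] / (k_a−k_1).
Here k_a−k_1 = 0.6440 d⁻¹ and 1 − D₀(k_a−k_1)/(k_1 L₀) = 1 − 1.12×0.6440/(0.206×20.9) = 0.8325, so
t_c = ln(4.126 × 0.8325) / 0.6440 = 1.234 / 0.6440 = 1.916 d.
L(t_c) = L₀ e^(−k_1 t_c) = 20.9 × 0.6739 = 14.08 mg/L, and at the critical point k_a D_c = k_1 L, so D_c = (0.206/0.850) × 14.08 = 3.413 mg/L.
x_c = v t_c = 0.152 m/s × 1.916 d × 86400 s/d = 25160 m ≈ 25.2 km.

t_c ≈ 1.92 d; D_c ≈ 3.41 mg/L; x_c ≈ 25.2 km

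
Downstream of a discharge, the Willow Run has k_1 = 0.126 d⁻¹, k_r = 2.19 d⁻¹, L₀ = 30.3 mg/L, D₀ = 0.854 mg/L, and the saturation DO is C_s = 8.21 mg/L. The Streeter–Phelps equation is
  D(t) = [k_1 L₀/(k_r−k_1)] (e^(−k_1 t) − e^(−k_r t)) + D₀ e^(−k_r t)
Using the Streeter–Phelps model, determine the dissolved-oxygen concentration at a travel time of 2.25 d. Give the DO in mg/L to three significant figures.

DO ≈ 6.82 mg/L

k_1 L₀/(k_r−k_1) = 0.126×30.3/(2.19−0.126) = 3.818/2.064 = 1.850 mg/L.
e^(−k_1 t) = e^(−0.126×2.250) = 0.7531; e^(−k_r t) = e^(−2.19×2.250) = 0.007245.
D = 1.850 × (0.7531 − 0.007245) + 0.854 × 0.007245 = 1.380 + 0.006187 = 1.386 mg/L.
DO = C_s − D = 8.21 − 1.386 = 6.824 mg/L.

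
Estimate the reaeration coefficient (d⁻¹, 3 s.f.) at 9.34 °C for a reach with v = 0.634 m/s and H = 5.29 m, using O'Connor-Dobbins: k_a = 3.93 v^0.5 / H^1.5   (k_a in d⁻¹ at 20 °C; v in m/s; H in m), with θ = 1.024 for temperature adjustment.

k_a ≈ 0.200 d⁻¹

k_a(20) = 3.93 × 0.634^0.5 / 5.29^1.5 = 3.93 × 0.7962 / 12.17 = 0.2572 d⁻¹.
k_a(9.34) = 0.2572 × 1.024^(9.34−20) = 0.2572 × 0.7766 = 0.1997 d⁻¹.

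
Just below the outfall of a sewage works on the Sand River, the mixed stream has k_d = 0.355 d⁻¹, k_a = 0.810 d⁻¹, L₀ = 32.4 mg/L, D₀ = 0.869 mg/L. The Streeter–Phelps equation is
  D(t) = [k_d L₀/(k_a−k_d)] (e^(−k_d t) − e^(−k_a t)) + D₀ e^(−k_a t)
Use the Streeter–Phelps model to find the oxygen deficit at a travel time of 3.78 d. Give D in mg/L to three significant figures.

D ≈ 5.46 mg/L

k_d L₀/(k_a−k_d) = 0.355×32.4/(0.810−0.355) = 11.50/0.4550 = 25.28 mg/L.
e^(−k_d t) = e^(−0.355×3.780) = 0.2613; e^(−k_a t) = e^(−0.810×3.780) = 0.04680.
D = 25.28 × (0.2613 − 0.04680) + 0.869 × 0.04680 = 5.424 + 0.04067 = 5.464 mg/L.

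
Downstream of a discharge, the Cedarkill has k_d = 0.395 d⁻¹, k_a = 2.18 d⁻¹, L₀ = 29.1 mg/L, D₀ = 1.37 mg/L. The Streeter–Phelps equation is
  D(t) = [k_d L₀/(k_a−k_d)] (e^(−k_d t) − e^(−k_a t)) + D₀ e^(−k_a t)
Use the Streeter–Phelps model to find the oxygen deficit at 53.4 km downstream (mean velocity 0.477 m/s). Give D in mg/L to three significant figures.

Travel time t = x/v = 53.4 km / (0.477 m/s) = 53400 m / 0.477 m/s = 111900 s = 1.296 d.
k_d L₀/(k_a−k_d) = 0.395×29.1/(2.18−0.395) = 11.49/1.785 = 6.439 mg/L.
e^(−k_d t) = e^(−0.395×1.296) = 0.5994; e^(−k_a t) = e^(−2.18×1.296) = 0.05933.
D = 6.439 × (0.5994 − 0.05933) + 1.37 × 0.05933 = 3.478 + 0.08128 = 3.559 mg/L.

D ≈ 3.56 mg/L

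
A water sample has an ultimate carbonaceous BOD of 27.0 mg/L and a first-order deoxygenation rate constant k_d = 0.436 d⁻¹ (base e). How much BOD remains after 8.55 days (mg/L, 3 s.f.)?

L_t = L₀ e^(−k_d t) = 27.0 × e^(−0.436×8.55) = 27.0 × 0.02405 = 0.6492 mg/L.

L ≈ 0.649 mg/L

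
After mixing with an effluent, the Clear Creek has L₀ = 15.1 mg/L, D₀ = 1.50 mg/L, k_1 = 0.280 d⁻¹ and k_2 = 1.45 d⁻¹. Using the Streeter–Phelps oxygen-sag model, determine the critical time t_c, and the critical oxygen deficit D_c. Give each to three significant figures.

With k_2/k_1 = 5.179 and 1 − D₀(k_2−k_1)/(k_1 L₀) = 0.5849,
t_c = ln(5.179 × 0.5849) / (1.45 − 0.280) = ln(3.029) / 1.170 = 1.108/1.170 = 0.9472 d.
L(t_c) = L₀ e^(−k_1 t_c) = 15.1 × 0.7670 = 11.58 mg/L, and at the critical point k_2 D_c = k_1 L, so D_c = (0.280/1.45) × 11.58 = 2.237 mg/L.

t_c ≈ 0.947 d; D_c ≈ 2.24 mg/L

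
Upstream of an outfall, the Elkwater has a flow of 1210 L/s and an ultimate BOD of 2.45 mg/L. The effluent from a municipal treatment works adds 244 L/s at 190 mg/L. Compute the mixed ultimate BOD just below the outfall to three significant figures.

Flow-weighted mixing: C = (Q_r C_r + Q_w C_w)/(Q_r + Q_w)
= (1210×2.45 + 244×190)/(1210 + 244) = 49320/1454 = 33.92 mg/L.

33.9 mg/L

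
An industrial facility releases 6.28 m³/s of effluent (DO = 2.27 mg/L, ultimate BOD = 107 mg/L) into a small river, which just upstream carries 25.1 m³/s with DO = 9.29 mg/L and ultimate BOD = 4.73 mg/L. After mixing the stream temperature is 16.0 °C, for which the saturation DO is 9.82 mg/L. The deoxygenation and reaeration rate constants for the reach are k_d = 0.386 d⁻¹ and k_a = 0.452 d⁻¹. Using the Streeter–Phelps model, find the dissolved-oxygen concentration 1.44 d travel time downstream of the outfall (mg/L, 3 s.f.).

DO ≈ 1.15 mg/L

Mixed DO = (25.1×9.29 + 6.28×2.27)/(25.1+6.28) = 247.4/31.38 = 7.885 mg/L.
Mixed L₀ = (25.1×4.73 + 6.28×107)/(31.38) = 790.7/31.38 = 25.20 mg/L.
Initial deficit D₀ = C_s − DO₀ = 9.82 − 7.885 = 1.935 mg/L.
D(1.44) = [0.386×25.20/(0.452−0.386)](e^(−0.386×1.44) − e^(−0.452×1.44)) + 1.935 e^(−0.452×1.44)
= 147.4 × (0.5736 − 0.5216) + 1.935 × 0.5216 = 8.673 mg/L.
DO = 9.82 − 8.673 = 1.147 mg/L.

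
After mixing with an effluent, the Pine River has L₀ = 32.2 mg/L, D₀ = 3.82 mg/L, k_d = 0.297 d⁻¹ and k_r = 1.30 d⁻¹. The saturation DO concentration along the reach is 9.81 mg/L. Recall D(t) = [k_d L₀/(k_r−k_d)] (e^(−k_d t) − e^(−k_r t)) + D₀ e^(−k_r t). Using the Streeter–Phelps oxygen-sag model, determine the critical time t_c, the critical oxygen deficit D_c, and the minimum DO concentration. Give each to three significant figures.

t_c ≈ 0.962 d; D_c ≈ 5.53 mg/L; min DO ≈ 4.28 mg/L

With k_r/k_d = 4.377 and 1 − D₀(k_r−k_d)/(k_d L₀) = 0.5994,
t_c = ln(4.377 × 0.5994) / (1.30 − 0.297) = ln(2.623) / 1.003 = 0.9645/1.003 = 0.9616 d.
D_c = (k_d/k_r) L₀ e^(−k_d t_c) = (0.297/1.30) × 32.2 × e^(−0.297×0.9616) = 0.2285 × 32.2 × 0.7516 = 5.529 mg/L.
Minimum DO = C_s − D_c = 9.81 − 5.529 = 4.281 mg/L.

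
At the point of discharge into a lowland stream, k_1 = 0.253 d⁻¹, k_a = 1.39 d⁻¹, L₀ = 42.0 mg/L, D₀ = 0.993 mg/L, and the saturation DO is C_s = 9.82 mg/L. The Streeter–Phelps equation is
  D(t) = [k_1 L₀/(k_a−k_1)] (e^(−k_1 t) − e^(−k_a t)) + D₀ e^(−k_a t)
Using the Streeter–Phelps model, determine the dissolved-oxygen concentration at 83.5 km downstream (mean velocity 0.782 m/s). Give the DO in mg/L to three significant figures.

Travel time t = x/v = 83.5 km / (0.782 m/s) = 83500 m / 0.782 m/s = 106800 s = 1.236 d.
k_1 L₀/(k_a−k_1) = 0.253×42.0/(1.39−0.253) = 10.63/1.137 = 9.346 mg/L.
e^(−k_1 t) = e^(−0.253×1.236) = 0.7315; e^(−k_a t) = e^(−1.39×1.236) = 0.1795.
D = 9.346 × (0.7315 − 0.1795) + 0.993 × 0.1795 = 5.159 + 0.1782 = 5.337 mg/L.
DO = C_s − D = 9.82 − 5.337 = 4.483 mg/L.

DO ≈ 4.48 mg/L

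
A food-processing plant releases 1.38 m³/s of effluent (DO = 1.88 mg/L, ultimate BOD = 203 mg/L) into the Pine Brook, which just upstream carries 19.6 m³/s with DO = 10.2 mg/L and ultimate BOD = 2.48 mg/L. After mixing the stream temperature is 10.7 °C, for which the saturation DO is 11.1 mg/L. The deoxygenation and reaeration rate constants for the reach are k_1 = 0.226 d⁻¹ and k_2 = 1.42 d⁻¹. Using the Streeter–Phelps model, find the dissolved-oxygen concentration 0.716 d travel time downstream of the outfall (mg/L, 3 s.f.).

DO ≈ 9.13 mg/L

Mixed DO = (19.6×10.2 + 1.38×1.88)/(19.6+1.38) = 202.5/20.98 = 9.653 mg/L.
Mixed L₀ = (19.6×2.48 + 1.38×203)/(20.98) = 328.7/20.98 = 15.67 mg/L.
Initial deficit D₀ = C_s − DO₀ = 11.1 − 9.653 = 1.447 mg/L.
D(0.716) = [0.226×15.67/(1.42−0.226)](e^(−0.226×0.716) − e^(−1.42×0.716)) + 1.447 e^(−1.42×0.716)
= 2.966 × (0.8506 − 0.3618) + 1.447 × 0.3618 = 1.973 mg/L.
DO = 11.1 − 1.973 = 9.127 mg/L.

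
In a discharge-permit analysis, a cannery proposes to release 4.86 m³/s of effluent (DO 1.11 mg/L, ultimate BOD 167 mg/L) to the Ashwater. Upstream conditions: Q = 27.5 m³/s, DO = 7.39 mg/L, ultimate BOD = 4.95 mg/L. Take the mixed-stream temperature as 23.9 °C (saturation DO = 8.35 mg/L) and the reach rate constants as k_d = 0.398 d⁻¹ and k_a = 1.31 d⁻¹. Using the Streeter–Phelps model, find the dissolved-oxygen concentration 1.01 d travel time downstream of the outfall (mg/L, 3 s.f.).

DO ≈ 2.70 mg/L

Mixed DO = (27.5×7.39 + 4.86×1.11)/(27.5+4.86) = 208.6/32.36 = 6.447 mg/L.
Mixed L₀ = (27.5×4.95 + 4.86×167)/(32.36) = 947.7/32.36 = 29.29 mg/L.
Initial deficit D₀ = C_s − DO₀ = 8.35 − 6.447 = 1.903 mg/L.
D(1.01) = [0.398×29.29/(1.31−0.398)](e^(−0.398×1.01) − e^(−1.31×1.01)) + 1.903 e^(−1.31×1.01)
= 12.78 × (0.6690 − 0.2663) + 1.903 × 0.2663 = 5.654 mg/L.
DO = 8.35 − 5.654 = 2.696 mg/L.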